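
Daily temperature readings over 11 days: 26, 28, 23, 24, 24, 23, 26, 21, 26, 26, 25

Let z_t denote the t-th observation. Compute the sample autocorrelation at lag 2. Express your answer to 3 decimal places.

Mean z̄ = (26 + 28 + 23 + 24 + 24 + 23 + 26 + 21 + 26 + 26 + 25)/11 = 24.7273
Numerator Σ_{t=1}^{9}(z_t−z̄)(z_{t+2}−z̄) = 0.6694
Denominator Σ(z_t−z̄)² = 38.1818
r_2 = 0.6694 / 38.1818 = 0.018

0.018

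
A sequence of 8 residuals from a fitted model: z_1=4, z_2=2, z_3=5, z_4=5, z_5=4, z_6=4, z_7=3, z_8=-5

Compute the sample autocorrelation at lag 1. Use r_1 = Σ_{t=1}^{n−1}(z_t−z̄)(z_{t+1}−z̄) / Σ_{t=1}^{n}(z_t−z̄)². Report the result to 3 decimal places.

0.069

Mean z̄ = (4 + 2 + 5 + 5 + 4 + 4 + 3 − 5)/8 = 2.7500
Deviations from mean: 1.2500, -0.7500, 2.2500, 2.2500, 1.2500, 1.2500, 0.2500, -7.7500
Σ(z_t−z̄)(z_{t+1}−z̄) = (-0.9375) + (-1.6875) + (5.0625) + (2.8125) + (1.5625) + (0.3125) + (-1.9375) = 5.1875
Denominator Σ(z_t−z̄)² = 75.5000
r_1 = 5.1875 / 75.5000 = 0.069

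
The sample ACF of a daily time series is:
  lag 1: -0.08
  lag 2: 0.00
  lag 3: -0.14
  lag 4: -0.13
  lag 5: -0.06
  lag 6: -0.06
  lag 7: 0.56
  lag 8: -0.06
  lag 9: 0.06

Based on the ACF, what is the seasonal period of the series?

7

The largest autocorrelation is r_7 = 0.56; the remaining lags stay at or below 0.06.
The dominant spike at lag 7 indicates a seasonal period of 7.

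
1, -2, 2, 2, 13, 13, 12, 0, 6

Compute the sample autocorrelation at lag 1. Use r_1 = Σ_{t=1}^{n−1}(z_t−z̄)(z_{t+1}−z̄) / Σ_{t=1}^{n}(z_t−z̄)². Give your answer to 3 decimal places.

0.395

Mean z̄ = (1 − 2 + 2 + 2 + 13 + 13 + 12 + 0 + 6)/9 = 5.2222
Numerator Σ_{t=1}^{8}(z_t−z̄)(z_{t+1}−z̄) = 112.8395
Denominator Σ(z_t−z̄)² = 285.5556
r_1 = 112.8395 / 285.5556 = 0.395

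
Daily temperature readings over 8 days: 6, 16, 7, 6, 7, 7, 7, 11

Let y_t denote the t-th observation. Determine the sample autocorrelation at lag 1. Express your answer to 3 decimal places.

-0.261

Mean ȳ = (6 + 16 + 7 + 6 + 7 + 7 + 7 + 11)/8 = 8.3750
Deviations from mean: -2.3750, 7.6250, -1.3750, -2.3750, -1.3750, -1.3750, -1.3750, 2.6250
Σ(y_t−ȳ)(y_{t+1}−ȳ) = (-18.1094) + (-10.4844) + (3.2656) + (3.2656) + (1.8906) + (1.8906) + (-3.6094) = -21.8906
Denominator Σ(y_t−ȳ)² = 83.8750
r_1 = -21.8906 / 83.8750 = -0.261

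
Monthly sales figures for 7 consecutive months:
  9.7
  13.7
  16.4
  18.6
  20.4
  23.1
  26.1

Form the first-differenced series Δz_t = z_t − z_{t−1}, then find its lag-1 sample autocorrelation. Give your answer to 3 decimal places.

First differences Δz: 4.0, 2.7, 2.2, 1.8, 2.7, 3.0
Mean of differences = 2.7333
Numerator Σ(Δz_t−Δz̄)(Δz_{t+1}−Δz̄) = 0.4956
Denominator Σ(Δz_t−Δz̄)² = 2.8333
r_1(Δz) = 0.4956 / 2.8333 = 0.175

0.175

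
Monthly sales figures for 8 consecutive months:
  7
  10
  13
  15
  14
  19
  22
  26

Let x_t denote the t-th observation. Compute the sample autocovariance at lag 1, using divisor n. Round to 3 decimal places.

Mean x̄ = (7 + 10 + 13 + 15 + 14 + 19 + 22 + 26)/8 = 15.7500
Deviations: -8.7500, -5.7500, -2.7500, -0.7500, -1.7500, 3.2500, 6.2500, 10.2500
Σ_{t=1}^{7}(x_t−x̄)(x_{t+1}−x̄) = 148.1875
γ_1 = 148.1875 / 8 = 18.523

18.523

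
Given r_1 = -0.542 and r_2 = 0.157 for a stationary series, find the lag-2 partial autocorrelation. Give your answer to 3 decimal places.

φ_{22} = (r_2 − r_1²) / (1 − r_1²)
r_1² = (-0.542)² = 0.293764
Numerator = 0.157 − 0.2938 = -0.1368; denominator = 1 − 0.2938 = 0.7062
φ_{22} = -0.1368 / 0.7062 = -0.194

-0.194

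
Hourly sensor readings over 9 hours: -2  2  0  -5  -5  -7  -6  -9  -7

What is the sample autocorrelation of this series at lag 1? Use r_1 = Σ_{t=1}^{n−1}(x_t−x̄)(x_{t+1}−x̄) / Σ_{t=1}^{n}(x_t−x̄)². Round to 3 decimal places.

0.637

Mean x̄ = (-2 + 2 + 0 − 5 − 5 − 7 − 6 − 9 − 7)/9 = -4.3333
Numerator Σ_{t=1}^{8}(x_t−x̄)(x_{t+1}−x̄) = 66.2222
Denominator Σ(x_t−x̄)² = 104.0000
r_1 = 66.2222 / 104.0000 = 0.637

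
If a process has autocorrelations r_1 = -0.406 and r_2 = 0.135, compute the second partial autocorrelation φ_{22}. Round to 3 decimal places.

φ_{22} = (r_2 − r_1²) / (1 − r_1²)
r_1² = (-0.406)² = 0.164836
Numerator = 0.135 − 0.1648 = -0.0298; denominator = 1 − 0.1648 = 0.8352
φ_{22} = -0.0298 / 0.8352 = -0.036

-0.036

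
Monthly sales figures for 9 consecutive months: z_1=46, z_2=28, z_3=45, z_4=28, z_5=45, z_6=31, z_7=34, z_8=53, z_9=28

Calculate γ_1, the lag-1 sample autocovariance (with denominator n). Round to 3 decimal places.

-58.010

Mean z̄ = (46 + 28 + 45 + 28 + 45 + 31 + 34 + 53 + 28)/9 = 37.5556
Σ_{t=1}^{8}(z_t−z̄)(z_{t+1}−z̄) = -522.0864
γ_1 = -522.0864 / 9 = -58.010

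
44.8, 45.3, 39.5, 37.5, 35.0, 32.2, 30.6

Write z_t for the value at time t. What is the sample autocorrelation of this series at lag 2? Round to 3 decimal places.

Mean z̄ = (44.8 + 45.3 + 39.5 + 37.5 + 35.0 + 32.2 + 30.6)/7 = 37.8429
Deviations from mean: 6.9571, 7.4571, 1.6571, -0.3429, -2.8429, -5.6429, -7.2429
Numerator Σ_{t=1}^{5}(z_t−z̄)(z_{t+2}−z̄) = 26.7863
Denominator Σ(z_t−z̄)² = 199.2571
r_2 = 26.7863 / 199.2571 = 0.134

0.134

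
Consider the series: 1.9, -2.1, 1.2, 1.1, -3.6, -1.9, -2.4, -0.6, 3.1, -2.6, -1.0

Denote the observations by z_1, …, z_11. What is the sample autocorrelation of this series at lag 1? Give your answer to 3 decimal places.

-0.192

Mean z̄ = (1.9 − 2.1 + 1.2 + 1.1 − 3.6 − 1.9 − 2.4 − 0.6 + 3.1 − 2.6 − 1.0)/11 = -0.6273
Numerator Σ_{t=1}^{10}(z_t−z̄)(z_{t+1}−z̄) = -8.9162
Denominator Σ(z_t−z̄)² = 46.4018
r_1 = -8.9162 / 46.4018 = -0.192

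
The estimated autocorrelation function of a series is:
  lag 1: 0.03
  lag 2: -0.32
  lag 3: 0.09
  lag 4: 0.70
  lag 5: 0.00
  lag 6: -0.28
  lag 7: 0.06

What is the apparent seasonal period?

The largest autocorrelation is r_4 = 0.70; the remaining lags stay at or below 0.09.
The dominant spike at lag 4 indicates a seasonal period of 4.

4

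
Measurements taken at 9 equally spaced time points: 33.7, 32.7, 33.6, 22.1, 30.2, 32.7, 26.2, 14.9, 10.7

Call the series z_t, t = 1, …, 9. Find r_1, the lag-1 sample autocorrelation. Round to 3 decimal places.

Mean z̄ = (33.7 + 32.7 + 33.6 + 22.1 + 30.2 + 32.7 + 26.2 + 14.9 + 10.7)/9 = 26.3111
Numerator Σ_{t=1}^{8}(z_t−z̄)(z_{t+1}−z̄) = 250.2477
Denominator Σ(z_t−z̄)² = 596.1489
r_1 = 250.2477 / 596.1489 = 0.420

0.420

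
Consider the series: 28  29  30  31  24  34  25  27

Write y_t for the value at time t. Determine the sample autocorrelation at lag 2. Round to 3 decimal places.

0.203

Mean ȳ = (28 + 29 + 30 + 31 + 24 + 34 + 25 + 27)/8 = 28.5000
Deviations from mean: -0.5000, 0.5000, 1.5000, 2.5000, -4.5000, 5.5000, -3.5000, -1.5000
Numerator Σ_{t=1}^{6}(y_t−ȳ)(y_{t+2}−ȳ) = 15.0000
Denominator Σ(y_t−ȳ)² = 74.0000
r_2 = 15.0000 / 74.0000 = 0.203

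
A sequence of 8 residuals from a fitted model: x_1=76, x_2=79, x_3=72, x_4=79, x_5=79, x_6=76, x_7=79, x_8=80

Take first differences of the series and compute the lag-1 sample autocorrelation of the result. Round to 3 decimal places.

-0.617

First differences Δx: 3, -7, 7, 0, -3, 3, 1
Mean of differences = 0.5714
Numerator Σ(Δx_t−Δx̄)(Δx_{t+1}−Δx̄) = -76.3265
Denominator Σ(Δx_t−Δx̄)² = 123.7143
r_1(Δx) = -76.3265 / 123.7143 = -0.617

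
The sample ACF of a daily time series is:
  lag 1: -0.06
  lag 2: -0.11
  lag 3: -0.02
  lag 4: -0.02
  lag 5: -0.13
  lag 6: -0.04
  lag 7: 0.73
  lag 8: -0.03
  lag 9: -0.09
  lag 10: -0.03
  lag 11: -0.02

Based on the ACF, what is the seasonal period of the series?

7

The largest autocorrelation is r_7 = 0.73; the remaining lags stay at or below -0.02.
The dominant spike at lag 7 indicates a seasonal period of 7.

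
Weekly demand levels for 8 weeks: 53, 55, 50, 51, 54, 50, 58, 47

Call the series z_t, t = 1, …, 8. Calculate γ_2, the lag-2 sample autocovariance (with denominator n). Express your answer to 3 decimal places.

Mean z̄ = (53 + 55 + 50 + 51 + 54 + 50 + 58 + 47)/8 = 52.2500
Deviations: 0.7500, 2.7500, -2.2500, -1.2500, 1.7500, -2.2500, 5.7500, -5.2500
Σ_{t=1}^{6}(z_t−z̄)(z_{t+2}−z̄) = 15.6250
γ_2 = 15.6250 / 8 = 1.953

1.953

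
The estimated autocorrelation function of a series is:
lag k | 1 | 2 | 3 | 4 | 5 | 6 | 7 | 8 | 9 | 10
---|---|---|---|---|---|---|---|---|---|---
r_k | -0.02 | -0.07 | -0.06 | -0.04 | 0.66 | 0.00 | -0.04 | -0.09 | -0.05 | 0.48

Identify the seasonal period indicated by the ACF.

5

The largest autocorrelation is r_5 = 0.66, with a weaker echo at lag 10 (0.48); the remaining lags stay at or below 0.00.
The dominant spike at lag 5 indicates a seasonal period of 5.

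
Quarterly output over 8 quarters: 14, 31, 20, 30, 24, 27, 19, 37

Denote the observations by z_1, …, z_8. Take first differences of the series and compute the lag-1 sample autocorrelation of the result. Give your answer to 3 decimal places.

First differences Δz: 17, -11, 10, -6, 3, -8, 18
Mean of differences = 3.2857
Numerator Σ(Δz_t−Δz̄)(Δz_{t+1}−Δz̄) = -514.3673
Denominator Σ(Δz_t−Δz̄)² = 867.4286
r_1(Δz) = -514.3673 / 867.4286 = -0.593

-0.593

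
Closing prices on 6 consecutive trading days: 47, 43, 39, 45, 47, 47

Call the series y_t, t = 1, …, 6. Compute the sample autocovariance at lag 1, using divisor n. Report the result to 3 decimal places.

1.648

Mean ȳ = (47 + 43 + 39 + 45 + 47 + 47)/6 = 44.6667
Deviations: 2.3333, -1.6667, -5.6667, 0.3333, 2.3333, 2.3333
Σ_{t=1}^{5}(y_t−ȳ)(y_{t+1}−ȳ) = 9.8889
γ_1 = 9.8889 / 6 = 1.648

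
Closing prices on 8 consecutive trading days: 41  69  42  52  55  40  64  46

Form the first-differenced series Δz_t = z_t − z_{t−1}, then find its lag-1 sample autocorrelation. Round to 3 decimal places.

First differences Δz: 28, -27, 10, 3, -15, 24, -18
Mean of differences = 0.7143
Numerator Σ(Δz_t−Δz̄)(Δz_{t+1}−Δz̄) = -1829.9388
Denominator Σ(Δz_t−Δz̄)² = 2743.4286
r_1(Δz) = -1829.9388 / 2743.4286 = -0.667

-0.667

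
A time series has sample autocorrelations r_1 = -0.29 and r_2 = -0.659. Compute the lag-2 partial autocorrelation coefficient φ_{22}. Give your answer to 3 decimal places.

φ_{22} = (r_2 − r_1²) / (1 − r_1²)
r_1² = (-0.29)² = 0.0841
Numerator = -0.659 − 0.0841 = -0.7431; denominator = 1 − 0.0841 = 0.9159
φ_{22} = -0.7431 / 0.9159 = -0.811

-0.811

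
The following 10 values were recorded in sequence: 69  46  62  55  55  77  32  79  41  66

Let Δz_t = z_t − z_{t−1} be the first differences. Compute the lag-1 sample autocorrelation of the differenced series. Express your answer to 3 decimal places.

-0.830

First differences Δz: -23, 16, -7, 0, 22, -45, 47, -38, 25
Mean of differences = -0.3333
Numerator Σ(Δz_t−Δz̄)(Δz_{t+1}−Δz̄) = -6322.7778
Denominator Σ(Δz_t−Δz̄)² = 7620.0000
r_1(Δz) = -6322.7778 / 7620.0000 = -0.830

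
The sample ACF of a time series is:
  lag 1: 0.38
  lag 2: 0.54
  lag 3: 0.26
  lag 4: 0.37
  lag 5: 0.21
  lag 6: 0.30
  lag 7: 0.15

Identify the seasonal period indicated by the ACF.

The largest autocorrelation is r_2 = 0.54; the remaining lags stay at or below 0.38.
The dominant spike at lag 2 indicates a seasonal period of 2.

2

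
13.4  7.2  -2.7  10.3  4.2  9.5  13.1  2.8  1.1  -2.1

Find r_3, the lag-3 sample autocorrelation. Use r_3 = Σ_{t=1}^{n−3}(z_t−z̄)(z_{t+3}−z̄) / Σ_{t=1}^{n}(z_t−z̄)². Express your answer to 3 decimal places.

Mean z̄ = (13.4 + 7.2 − 2.7 + 10.3 + 4.2 + 9.5 + 13.1 + 2.8 + 1.1 − 2.1)/10 = 5.6800
Numerator Σ_{t=1}^{7}(z_t−z̄)(z_{t+3}−z̄) = -35.2752
Denominator Σ(z_t−z̄)² = 315.1160
r_3 = -35.2752 / 315.1160 = -0.112

-0.112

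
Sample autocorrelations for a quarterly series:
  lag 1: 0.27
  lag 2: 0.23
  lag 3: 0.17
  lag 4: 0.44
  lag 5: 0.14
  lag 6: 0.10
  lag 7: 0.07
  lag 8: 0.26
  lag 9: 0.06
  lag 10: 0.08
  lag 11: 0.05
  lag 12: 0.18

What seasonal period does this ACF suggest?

The largest autocorrelation is r_4 = 0.44; the remaining lags stay at or below 0.27. The elevated value at lag 1 (0.27), dropping to 0.23 at lag 2, reflects decaying short-term dependence rather than seasonality.
The dominant spike at lag 4 indicates a seasonal period of 4.

4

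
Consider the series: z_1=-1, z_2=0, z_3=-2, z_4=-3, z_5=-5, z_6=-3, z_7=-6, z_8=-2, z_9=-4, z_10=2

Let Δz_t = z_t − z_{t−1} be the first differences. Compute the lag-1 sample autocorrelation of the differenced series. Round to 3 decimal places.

First differences Δz: 1, -2, -1, -2, 2, -3, 4, -2, 6
Mean of differences = 0.3333
Numerator Σ(Δz_t−Δz̄)(Δz_{t+1}−Δz̄) = -38.7778
Denominator Σ(Δz_t−Δz̄)² = 78.0000
r_1(Δz) = -38.7778 / 78.0000 = -0.497

-0.497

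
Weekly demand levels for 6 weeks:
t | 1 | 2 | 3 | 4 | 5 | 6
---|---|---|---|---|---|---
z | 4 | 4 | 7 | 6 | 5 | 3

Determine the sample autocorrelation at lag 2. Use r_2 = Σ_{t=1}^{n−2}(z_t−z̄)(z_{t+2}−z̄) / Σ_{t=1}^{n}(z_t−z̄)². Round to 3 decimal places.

Mean z̄ = (4 + 4 + 7 + 6 + 5 + 3)/6 = 4.8333
Deviations from mean: -0.8333, -0.8333, 2.1667, 1.1667, 0.1667, -1.8333
Σ(z_t−z̄)(z_{t+2}−z̄) = (-1.8056) + (-0.9722) + (0.3611) + (-2.1389) = -4.5556
Denominator Σ(z_t−z̄)² = 10.8333
r_2 = -4.5556 / 10.8333 = -0.421

-0.421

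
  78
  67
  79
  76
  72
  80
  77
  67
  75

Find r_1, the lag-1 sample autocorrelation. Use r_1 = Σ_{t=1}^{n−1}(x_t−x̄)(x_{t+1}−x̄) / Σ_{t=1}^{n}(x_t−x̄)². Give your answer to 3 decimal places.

-0.417

Mean x̄ = (78 + 67 + 79 + 76 + 72 + 80 + 77 + 67 + 75)/9 = 74.5556
Numerator Σ_{t=1}^{8}(x_t−x̄)(x_{t+1}−x̄) = -79.3086
Denominator Σ(x_t−x̄)² = 190.2222
r_1 = -79.3086 / 190.2222 = -0.417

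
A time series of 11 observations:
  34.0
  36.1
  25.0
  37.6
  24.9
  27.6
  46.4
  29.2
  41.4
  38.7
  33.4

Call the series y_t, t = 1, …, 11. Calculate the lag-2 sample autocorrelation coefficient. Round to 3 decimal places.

0.103

Mean ȳ = (34.0 + 36.1 + 25.0 + 37.6 + 24.9 + 27.6 + 46.4 + 29.2 + 41.4 + 38.7 + 33.4)/11 = 34.0273
Numerator Σ_{t=1}^{9}(y_t−ȳ)(y_{t+2}−ȳ) = 49.2194
Denominator Σ(y_t−ȳ)² = 476.1418
r_2 = 49.2194 / 476.1418 = 0.103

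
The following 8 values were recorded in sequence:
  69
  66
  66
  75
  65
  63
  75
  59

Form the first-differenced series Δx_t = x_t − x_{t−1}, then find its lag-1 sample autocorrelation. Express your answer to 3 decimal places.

-0.475

First differences Δx: -3, 0, 9, -10, -2, 12, -16
Mean of differences = -1.4286
Numerator Σ(Δx_t−Δx̄)(Δx_{t+1}−Δx̄) = -275.1837
Denominator Σ(Δx_t−Δx̄)² = 579.7143
r_1(Δx) = -275.1837 / 579.7143 = -0.475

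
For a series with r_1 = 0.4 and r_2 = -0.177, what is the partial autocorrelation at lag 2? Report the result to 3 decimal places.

φ_{22} = (r_2 − r_1²) / (1 − r_1²)
r_1² = (0.4)² = 0.16
Numerator = -0.177 − 0.1600 = -0.3370; denominator = 1 − 0.1600 = 0.8400
φ_{22} = -0.3370 / 0.8400 = -0.401

-0.401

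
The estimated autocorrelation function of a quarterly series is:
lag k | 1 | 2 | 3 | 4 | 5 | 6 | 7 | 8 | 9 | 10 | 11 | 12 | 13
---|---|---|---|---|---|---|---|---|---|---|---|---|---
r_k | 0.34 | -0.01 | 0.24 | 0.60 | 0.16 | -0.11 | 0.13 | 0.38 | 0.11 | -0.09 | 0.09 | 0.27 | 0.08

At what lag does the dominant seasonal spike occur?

4

The largest autocorrelation is r_4 = 0.60, with a weaker echo at lag 8 (0.38); the remaining lags stay at or below 0.34.
The dominant spike at lag 4 indicates a seasonal period of 4.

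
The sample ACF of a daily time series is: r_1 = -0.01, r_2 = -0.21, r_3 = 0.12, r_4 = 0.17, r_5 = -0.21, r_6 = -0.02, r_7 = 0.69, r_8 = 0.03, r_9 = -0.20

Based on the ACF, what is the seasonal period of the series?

The largest autocorrelation is r_7 = 0.69; the remaining lags stay at or below 0.17.
The dominant spike at lag 7 indicates a seasonal period of 7.

7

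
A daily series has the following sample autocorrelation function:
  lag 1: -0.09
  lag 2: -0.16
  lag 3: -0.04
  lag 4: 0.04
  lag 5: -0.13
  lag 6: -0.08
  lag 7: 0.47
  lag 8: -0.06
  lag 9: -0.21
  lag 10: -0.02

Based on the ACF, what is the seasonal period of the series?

The largest autocorrelation is r_7 = 0.47; the remaining lags stay at or below 0.04.
The dominant spike at lag 7 indicates a seasonal period of 7.

7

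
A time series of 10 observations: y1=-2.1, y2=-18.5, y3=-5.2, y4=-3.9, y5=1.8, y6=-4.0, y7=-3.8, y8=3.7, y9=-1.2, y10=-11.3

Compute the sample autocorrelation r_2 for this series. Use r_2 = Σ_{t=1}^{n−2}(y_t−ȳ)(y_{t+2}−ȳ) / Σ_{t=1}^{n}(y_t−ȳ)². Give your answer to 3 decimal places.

Mean ȳ = (-2.1 − 18.5 − 5.2 − 3.9 + 1.8 − 4.0 − 3.8 + 3.7 − 1.2 − 11.3)/10 = -4.4500
Numerator Σ_{t=1}^{8}(y_t−ȳ)(y_{t+2}−ȳ) = -59.9150
Denominator Σ(y_t−ȳ)² = 367.3850
r_2 = -59.9150 / 367.3850 = -0.163

-0.163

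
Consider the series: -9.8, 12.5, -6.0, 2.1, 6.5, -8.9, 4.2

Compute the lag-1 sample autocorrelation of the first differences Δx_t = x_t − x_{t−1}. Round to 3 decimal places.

-0.578

First differences Δx: 22.3, -18.5, 8.1, 4.4, -15.4, 13.1
Mean of differences = 2.3333
Numerator Σ(Δx_t−Δx̄)(Δx_{t+1}−Δx̄) = -751.7711
Denominator Σ(Δx_t−Δx̄)² = 1300.6133
r_1(Δx) = -751.7711 / 1300.6133 = -0.578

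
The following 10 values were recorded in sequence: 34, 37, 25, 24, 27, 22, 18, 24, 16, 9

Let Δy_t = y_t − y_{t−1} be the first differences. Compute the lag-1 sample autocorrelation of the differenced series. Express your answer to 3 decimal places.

-0.367

First differences Δy: 3, -12, -1, 3, -5, -4, 6, -8, -7
Mean of differences = -2.7778
Numerator Σ(Δy_t−Δȳ)(Δy_{t+1}−Δȳ) = -104.0494
Denominator Σ(Δy_t−Δȳ)² = 283.5556
r_1(Δy) = -104.0494 / 283.5556 = -0.367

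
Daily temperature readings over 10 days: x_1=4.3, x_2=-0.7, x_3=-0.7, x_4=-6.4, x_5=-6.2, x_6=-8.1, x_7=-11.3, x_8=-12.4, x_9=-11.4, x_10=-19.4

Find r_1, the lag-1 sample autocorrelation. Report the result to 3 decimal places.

Mean x̄ = (4.3 − 0.7 − 0.7 − 6.4 − 6.2 − 8.1 − 11.3 − 12.4 − 11.4 − 19.4)/10 = -7.2300
Numerator Σ_{t=1}^{9}(x_t−x̄)(x_{t+1}−x̄) = 220.2011
Denominator Σ(x_t−x̄)² = 429.5210
r_1 = 220.2011 / 429.5210 = 0.513

0.513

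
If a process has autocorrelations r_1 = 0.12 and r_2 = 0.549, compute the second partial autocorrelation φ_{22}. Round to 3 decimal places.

φ_{22} = (r_2 − r_1²) / (1 − r_1²)
r_1² = (0.12)² = 0.0144
Numerator = 0.549 − 0.0144 = 0.5346; denominator = 1 − 0.0144 = 0.9856
φ_{22} = 0.5346 / 0.9856 = 0.542

0.542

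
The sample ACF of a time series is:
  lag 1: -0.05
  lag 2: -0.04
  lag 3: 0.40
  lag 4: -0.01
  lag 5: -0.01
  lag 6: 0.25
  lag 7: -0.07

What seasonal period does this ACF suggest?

The largest autocorrelation is r_3 = 0.40, with a weaker echo at lag 6 (0.25); the remaining lags stay at or below -0.01.
The dominant spike at lag 3 indicates a seasonal period of 3.

3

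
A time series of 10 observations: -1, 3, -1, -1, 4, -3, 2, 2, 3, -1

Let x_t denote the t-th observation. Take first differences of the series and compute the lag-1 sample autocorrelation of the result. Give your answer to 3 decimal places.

-0.608

First differences Δx: 4, -4, 0, 5, -7, 5, 0, 1, -4
Mean of differences = 0.0000
Numerator Σ(Δx_t−Δx̄)(Δx_{t+1}−Δx̄) = -90.0000
Denominator Σ(Δx_t−Δx̄)² = 148.0000
r_1(Δx) = -90.0000 / 148.0000 = -0.608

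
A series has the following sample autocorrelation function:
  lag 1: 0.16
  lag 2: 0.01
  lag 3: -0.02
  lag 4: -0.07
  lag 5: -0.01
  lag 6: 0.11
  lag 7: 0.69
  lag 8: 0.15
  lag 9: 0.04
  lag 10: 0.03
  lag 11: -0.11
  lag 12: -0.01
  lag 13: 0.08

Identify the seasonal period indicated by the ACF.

7

The largest autocorrelation is r_7 = 0.69; the remaining lags stay at or below 0.16.
The dominant spike at lag 7 indicates a seasonal period of 7.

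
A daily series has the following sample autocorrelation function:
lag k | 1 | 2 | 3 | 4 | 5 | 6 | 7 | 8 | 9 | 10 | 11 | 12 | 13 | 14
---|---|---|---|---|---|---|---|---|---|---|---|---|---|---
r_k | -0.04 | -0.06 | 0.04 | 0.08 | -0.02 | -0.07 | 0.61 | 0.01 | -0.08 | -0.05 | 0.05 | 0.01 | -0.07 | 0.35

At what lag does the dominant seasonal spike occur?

The largest autocorrelation is r_7 = 0.61, with a weaker echo at lag 14 (0.35); the remaining lags stay at or below 0.08.
The dominant spike at lag 7 indicates a seasonal period of 7.

7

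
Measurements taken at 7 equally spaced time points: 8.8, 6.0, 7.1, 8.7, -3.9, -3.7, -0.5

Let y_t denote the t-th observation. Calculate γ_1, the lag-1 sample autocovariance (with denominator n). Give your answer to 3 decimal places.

11.935

Mean ȳ = (8.8 + 6.0 + 7.1 + 8.7 − 3.9 − 3.7 − 0.5)/7 = 3.2143
Deviations: 5.5857, 2.7857, 3.8857, 5.4857, -7.1143, -6.9143, -3.7143
Σ_{t=1}^{6}(y_t−ȳ)(y_{t+1}−ȳ) = 83.5455
γ_1 = 83.5455 / 7 = 11.935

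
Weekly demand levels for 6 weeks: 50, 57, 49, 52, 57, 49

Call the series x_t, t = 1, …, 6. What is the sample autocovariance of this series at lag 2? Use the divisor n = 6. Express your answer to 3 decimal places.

-1.370

Mean x̄ = (50 + 57 + 49 + 52 + 57 + 49)/6 = 52.3333
Σ_{t=1}^{4}(x_t−x̄)(x_{t+2}−x̄) = -8.2222
γ_2 = -8.2222 / 6 = -1.370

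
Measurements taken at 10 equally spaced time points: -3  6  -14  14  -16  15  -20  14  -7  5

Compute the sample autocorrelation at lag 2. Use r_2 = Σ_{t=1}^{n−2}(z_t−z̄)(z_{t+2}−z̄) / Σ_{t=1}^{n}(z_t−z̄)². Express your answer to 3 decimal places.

0.817

Mean z̄ = (-3 + 6 − 14 + 14 − 16 + 15 − 20 + 14 − 7 + 5)/10 = -0.6000
Numerator Σ_{t=1}^{8}(z_t−z̄)(z_{t+2}−z̄) = 1295.0800
Denominator Σ(z_t−z̄)² = 1584.4000
r_2 = 1295.0800 / 1584.4000 = 0.817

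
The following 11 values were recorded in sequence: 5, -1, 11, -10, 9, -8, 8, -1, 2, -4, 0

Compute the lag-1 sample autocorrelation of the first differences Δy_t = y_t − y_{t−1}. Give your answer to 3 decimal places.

First differences Δy: -6, 12, -21, 19, -17, 16, -9, 3, -6, 4
Mean of differences = -0.5000
Numerator Σ(Δy_t−Δȳ)(Δy_{t+1}−Δȳ) = -1532.7500
Denominator Σ(Δy_t−Δȳ)² = 1666.5000
r_1(Δy) = -1532.7500 / 1666.5000 = -0.920

-0.920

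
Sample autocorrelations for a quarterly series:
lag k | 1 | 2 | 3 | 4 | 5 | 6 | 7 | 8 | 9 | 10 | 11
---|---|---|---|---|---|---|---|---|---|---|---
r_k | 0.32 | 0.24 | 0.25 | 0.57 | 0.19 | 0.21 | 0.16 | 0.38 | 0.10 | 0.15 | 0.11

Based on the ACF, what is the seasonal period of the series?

4

The largest autocorrelation is r_4 = 0.57, with a weaker echo at lag 8 (0.38); the remaining lags stay at or below 0.32. The elevated value at lag 1 (0.32), dropping to 0.24 at lag 2, reflects decaying short-term dependence rather than seasonality.
The dominant spike at lag 4 indicates a seasonal period of 4.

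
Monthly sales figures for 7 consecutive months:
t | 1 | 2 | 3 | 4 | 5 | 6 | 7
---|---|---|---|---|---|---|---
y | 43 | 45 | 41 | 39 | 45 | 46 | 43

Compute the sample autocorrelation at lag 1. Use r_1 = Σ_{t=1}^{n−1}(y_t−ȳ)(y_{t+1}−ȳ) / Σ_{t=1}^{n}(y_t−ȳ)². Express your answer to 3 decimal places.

Mean ȳ = (43 + 45 + 41 + 39 + 45 + 46 + 43)/7 = 43.1429
Deviations from mean: -0.1429, 1.8571, -2.1429, -4.1429, 1.8571, 2.8571, -0.1429
Σ(y_t−ȳ)(y_{t+1}−ȳ) = (-0.2653) + (-3.9796) + (8.8776) + (-7.6939) + (5.3061) + (-0.4082) = 1.8367
Denominator Σ(y_t−ȳ)² = 36.8571
r_1 = 1.8367 / 36.8571 = 0.050

0.050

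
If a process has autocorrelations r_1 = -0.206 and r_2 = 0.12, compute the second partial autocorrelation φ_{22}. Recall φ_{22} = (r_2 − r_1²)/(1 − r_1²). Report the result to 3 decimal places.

0.081

φ_{22} = (r_2 − r_1²) / (1 − r_1²)
r_1² = (-0.206)² = 0.042436
Numerator = 0.12 − 0.0424 = 0.0776; denominator = 1 − 0.0424 = 0.9576
φ_{22} = 0.0776 / 0.9576 = 0.081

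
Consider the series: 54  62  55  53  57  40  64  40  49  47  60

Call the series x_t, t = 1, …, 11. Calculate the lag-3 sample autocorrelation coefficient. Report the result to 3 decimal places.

-0.225

Mean x̄ = (54 + 62 + 55 + 53 + 57 + 40 + 64 + 40 + 49 + 47 + 60)/11 = 52.8182
Numerator Σ_{t=1}^{8}(x_t−x̄)(x_{t+3}−x̄) = -149.0992
Denominator Σ(x_t−x̄)² = 661.6364
r_3 = -149.0992 / 661.6364 = -0.225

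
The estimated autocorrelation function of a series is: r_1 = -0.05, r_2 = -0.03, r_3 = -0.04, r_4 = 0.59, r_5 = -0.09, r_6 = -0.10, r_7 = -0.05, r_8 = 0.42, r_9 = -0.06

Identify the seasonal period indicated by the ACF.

The largest autocorrelation is r_4 = 0.59, with a weaker echo at lag 8 (0.42); the remaining lags stay at or below -0.03.
The dominant spike at lag 4 indicates a seasonal period of 4.

4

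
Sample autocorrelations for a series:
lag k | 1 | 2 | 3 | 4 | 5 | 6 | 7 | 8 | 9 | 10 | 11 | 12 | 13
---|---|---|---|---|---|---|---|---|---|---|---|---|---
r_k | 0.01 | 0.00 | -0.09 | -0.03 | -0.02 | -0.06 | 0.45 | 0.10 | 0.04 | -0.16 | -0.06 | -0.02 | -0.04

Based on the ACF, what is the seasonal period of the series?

7

The largest autocorrelation is r_7 = 0.45; the remaining lags stay at or below 0.10.
The dominant spike at lag 7 indicates a seasonal period of 7.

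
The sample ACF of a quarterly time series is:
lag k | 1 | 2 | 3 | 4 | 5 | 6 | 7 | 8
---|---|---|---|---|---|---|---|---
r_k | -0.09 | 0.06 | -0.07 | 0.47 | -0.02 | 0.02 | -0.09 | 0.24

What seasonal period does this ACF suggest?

The largest autocorrelation is r_4 = 0.47, with a weaker echo at lag 8 (0.24); the remaining lags stay at or below 0.06.
The dominant spike at lag 4 indicates a seasonal period of 4.

4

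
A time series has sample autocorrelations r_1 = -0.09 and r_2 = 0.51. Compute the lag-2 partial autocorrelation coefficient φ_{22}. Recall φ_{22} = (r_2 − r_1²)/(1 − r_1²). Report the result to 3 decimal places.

0.506

φ_{22} = (r_2 − r_1²) / (1 − r_1²)
r_1² = (-0.09)² = 0.0081
Numerator = 0.51 − 0.0081 = 0.5019; denominator = 1 − 0.0081 = 0.9919
φ_{22} = 0.5019 / 0.9919 = 0.506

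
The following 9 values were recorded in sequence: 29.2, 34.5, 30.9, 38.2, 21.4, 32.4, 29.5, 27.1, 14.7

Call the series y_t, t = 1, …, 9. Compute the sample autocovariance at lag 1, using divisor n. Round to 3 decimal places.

-3.904

Mean ȳ = (29.2 + 34.5 + 30.9 + 38.2 + 21.4 + 32.4 + 29.5 + 27.1 + 14.7)/9 = 28.6556
Σ_{t=1}^{8}(y_t−ȳ)(y_{t+1}−ȳ) = -35.1398
γ_1 = -35.1398 / 9 = -3.904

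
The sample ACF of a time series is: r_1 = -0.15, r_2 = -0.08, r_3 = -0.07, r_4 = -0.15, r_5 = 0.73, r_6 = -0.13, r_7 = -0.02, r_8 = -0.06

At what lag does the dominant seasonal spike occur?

The largest autocorrelation is r_5 = 0.73; the remaining lags stay at or below -0.02.
The dominant spike at lag 5 indicates a seasonal period of 5.

5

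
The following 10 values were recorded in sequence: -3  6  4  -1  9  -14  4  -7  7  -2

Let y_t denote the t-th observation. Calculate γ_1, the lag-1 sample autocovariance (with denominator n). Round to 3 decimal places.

Mean ȳ = (-3 + 6 + 4 − 1 + 9 − 14 + 4 − 7 + 7 − 2)/10 = 0.3000
Σ_{t=1}^{9}(y_t−ȳ)(y_{t+1}−ȳ) = -282.4900
γ_1 = -282.4900 / 10 = -28.249

-28.249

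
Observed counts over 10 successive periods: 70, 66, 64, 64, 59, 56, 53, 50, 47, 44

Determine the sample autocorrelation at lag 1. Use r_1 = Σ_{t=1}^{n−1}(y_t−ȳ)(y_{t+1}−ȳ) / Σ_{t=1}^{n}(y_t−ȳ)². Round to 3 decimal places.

0.688

Mean ȳ = (70 + 66 + 64 + 64 + 59 + 56 + 53 + 50 + 47 + 44)/10 = 57.3000
Numerator Σ_{t=1}^{9}(y_t−ȳ)(y_{t+1}−ȳ) = 472.0100
Denominator Σ(y_t−ȳ)² = 686.1000
r_1 = 472.0100 / 686.1000 = 0.688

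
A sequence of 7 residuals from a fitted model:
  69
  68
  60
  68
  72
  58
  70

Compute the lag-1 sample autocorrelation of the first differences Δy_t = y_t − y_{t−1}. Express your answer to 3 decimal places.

-0.508

First differences Δy: -1, -8, 8, 4, -14, 12
Mean of differences = 0.1667
Numerator Σ(Δy_t−Δȳ)(Δy_{t+1}−Δȳ) = -246.3611
Denominator Σ(Δy_t−Δȳ)² = 484.8333
r_1(Δy) = -246.3611 / 484.8333 = -0.508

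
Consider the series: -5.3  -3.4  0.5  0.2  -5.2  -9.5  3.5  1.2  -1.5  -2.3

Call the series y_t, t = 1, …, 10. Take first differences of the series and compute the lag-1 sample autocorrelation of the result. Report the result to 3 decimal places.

First differences Δy: 1.9, 3.9, -0.3, -5.4, -4.3, 13.0, -2.3, -2.7, -0.8
Mean of differences = 0.3333
Numerator Σ(Δy_t−Δȳ)(Δy_{t+1}−Δȳ) = -47.0944
Denominator Σ(Δy_t−Δȳ)² = 247.7800
r_1(Δy) = -47.0944 / 247.7800 = -0.190

-0.190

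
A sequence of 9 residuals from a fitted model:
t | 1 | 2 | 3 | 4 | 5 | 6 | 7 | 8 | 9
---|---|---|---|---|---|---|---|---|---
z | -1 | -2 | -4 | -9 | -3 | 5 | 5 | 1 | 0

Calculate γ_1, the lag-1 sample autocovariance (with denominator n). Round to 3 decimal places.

8.999

Mean z̄ = (-1 − 2 − 4 − 9 − 3 + 5 + 5 + 1 + 0)/9 = -0.8889
Σ_{t=1}^{8}(z_t−z̄)(z_{t+1}−z̄) = 80.9877
γ_1 = 80.9877 / 9 = 8.999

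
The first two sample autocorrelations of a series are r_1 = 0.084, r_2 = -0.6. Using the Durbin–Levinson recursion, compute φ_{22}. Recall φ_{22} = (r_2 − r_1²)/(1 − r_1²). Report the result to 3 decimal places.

φ_{22} = (r_2 − r_1²) / (1 − r_1²)
r_1² = (0.084)² = 0.007056
Numerator = -0.6 − 0.0071 = -0.6071; denominator = 1 − 0.0071 = 0.9929
φ_{22} = -0.6071 / 0.9929 = -0.611

-0.611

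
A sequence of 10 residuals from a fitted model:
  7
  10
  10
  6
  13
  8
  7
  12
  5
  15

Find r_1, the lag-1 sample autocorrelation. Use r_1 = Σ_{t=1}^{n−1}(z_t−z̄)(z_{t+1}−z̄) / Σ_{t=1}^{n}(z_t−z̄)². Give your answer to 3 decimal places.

Mean z̄ = (7 + 10 + 10 + 6 + 13 + 8 + 7 + 12 + 5 + 15)/10 = 9.3000
Numerator Σ_{t=1}^{9}(z_t−z̄)(z_{t+1}−z̄) = -59.7900
Denominator Σ(z_t−z̄)² = 96.1000
r_1 = -59.7900 / 96.1000 = -0.622

-0.622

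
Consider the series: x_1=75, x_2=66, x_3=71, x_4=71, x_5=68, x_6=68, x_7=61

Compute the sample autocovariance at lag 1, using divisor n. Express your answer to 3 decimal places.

-1.945

Mean x̄ = (75 + 66 + 71 + 71 + 68 + 68 + 61)/7 = 68.5714
Deviations: 6.4286, -2.5714, 2.4286, 2.4286, -0.5714, -0.5714, -7.5714
Σ_{t=1}^{6}(x_t−x̄)(x_{t+1}−x̄) = -13.6122
γ_1 = -13.6122 / 7 = -1.945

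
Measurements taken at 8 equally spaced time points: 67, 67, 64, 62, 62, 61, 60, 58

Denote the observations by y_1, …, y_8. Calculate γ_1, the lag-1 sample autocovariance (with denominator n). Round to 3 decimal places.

Mean ȳ = (67 + 67 + 64 + 62 + 62 + 61 + 60 + 58)/8 = 62.6250
Deviations: 4.3750, 4.3750, 1.3750, -0.6250, -0.6250, -1.6250, -2.6250, -4.6250
Σ_{t=1}^{7}(y_t−ȳ)(y_{t+1}−ȳ) = 42.1094
γ_1 = 42.1094 / 8 = 5.264

5.264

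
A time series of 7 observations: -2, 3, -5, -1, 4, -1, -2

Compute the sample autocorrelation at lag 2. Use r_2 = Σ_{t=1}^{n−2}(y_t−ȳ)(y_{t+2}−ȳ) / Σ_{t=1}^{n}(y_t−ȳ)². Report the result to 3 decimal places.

Mean ȳ = (-2 + 3 − 5 − 1 + 4 − 1 − 2)/7 = -0.5714
Deviations from mean: -1.4286, 3.5714, -4.4286, -0.4286, 4.5714, -0.4286, -1.4286
Numerator Σ_{t=1}^{5}(y_t−ȳ)(y_{t+2}−ȳ) = -21.7959
Denominator Σ(y_t−ȳ)² = 57.7143
r_2 = -21.7959 / 57.7143 = -0.378

-0.378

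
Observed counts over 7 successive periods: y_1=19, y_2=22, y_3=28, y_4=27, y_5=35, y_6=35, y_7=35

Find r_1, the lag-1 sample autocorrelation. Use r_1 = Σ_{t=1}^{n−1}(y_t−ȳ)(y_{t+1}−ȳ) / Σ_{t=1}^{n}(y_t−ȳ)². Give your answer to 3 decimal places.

0.534

Mean ȳ = (19 + 22 + 28 + 27 + 35 + 35 + 35)/7 = 28.7143
Deviations from mean: -9.7143, -6.7143, -0.7143, -1.7143, 6.2857, 6.2857, 6.2857
Numerator Σ_{t=1}^{6}(y_t−ȳ)(y_{t+1}−ȳ) = 139.4898
Denominator Σ(y_t−ȳ)² = 261.4286
r_1 = 139.4898 / 261.4286 = 0.534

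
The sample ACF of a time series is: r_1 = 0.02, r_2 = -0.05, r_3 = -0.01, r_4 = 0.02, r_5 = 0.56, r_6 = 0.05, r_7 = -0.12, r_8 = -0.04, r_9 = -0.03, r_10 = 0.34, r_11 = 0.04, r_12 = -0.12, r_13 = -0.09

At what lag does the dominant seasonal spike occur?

5

The largest autocorrelation is r_5 = 0.56, with a weaker echo at lag 10 (0.34); the remaining lags stay at or below 0.05.
The dominant spike at lag 5 indicates a seasonal period of 5.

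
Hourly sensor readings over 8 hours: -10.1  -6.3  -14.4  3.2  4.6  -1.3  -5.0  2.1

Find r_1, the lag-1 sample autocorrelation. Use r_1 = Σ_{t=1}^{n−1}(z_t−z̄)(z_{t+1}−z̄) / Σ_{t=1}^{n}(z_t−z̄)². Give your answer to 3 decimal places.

Mean z̄ = (-10.1 − 6.3 − 14.4 + 3.2 + 4.6 − 1.3 − 5.0 + 2.1)/8 = -3.4000
Deviations from mean: -6.7000, -2.9000, -11.0000, 6.6000, 8.0000, 2.1000, -1.6000, 5.5000
Σ(z_t−z̄)(z_{t+1}−z̄) = (19.4300) + (31.9000) + (-72.6000) + (52.8000) + (16.8000) + (-3.3600) + (-8.8000) = 36.1700
Denominator Σ(z_t−z̄)² = 319.0800
r_1 = 36.1700 / 319.0800 = 0.113

0.113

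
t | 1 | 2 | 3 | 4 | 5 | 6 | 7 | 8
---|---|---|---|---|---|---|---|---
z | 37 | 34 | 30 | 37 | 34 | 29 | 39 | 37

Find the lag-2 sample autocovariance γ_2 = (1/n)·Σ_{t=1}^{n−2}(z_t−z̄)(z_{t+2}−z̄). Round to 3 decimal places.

Mean z̄ = (37 + 34 + 30 + 37 + 34 + 29 + 39 + 37)/8 = 34.6250
Σ_{t=1}^{6}(z_t−z̄)(z_{t+2}−z̄) = -39.0313
γ_2 = -39.0313 / 8 = -4.879

-4.879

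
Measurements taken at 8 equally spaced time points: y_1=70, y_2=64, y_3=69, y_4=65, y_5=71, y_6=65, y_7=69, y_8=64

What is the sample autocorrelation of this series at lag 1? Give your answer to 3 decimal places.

-0.767

Mean ȳ = (70 + 64 + 69 + 65 + 71 + 65 + 69 + 64)/8 = 67.1250
Deviations from mean: 2.8750, -3.1250, 1.8750, -2.1250, 3.8750, -2.1250, 1.8750, -3.1250
Numerator Σ_{t=1}^{7}(y_t−ȳ)(y_{t+1}−ȳ) = -45.1406
Denominator Σ(y_t−ȳ)² = 58.8750
r_1 = -45.1406 / 58.8750 = -0.767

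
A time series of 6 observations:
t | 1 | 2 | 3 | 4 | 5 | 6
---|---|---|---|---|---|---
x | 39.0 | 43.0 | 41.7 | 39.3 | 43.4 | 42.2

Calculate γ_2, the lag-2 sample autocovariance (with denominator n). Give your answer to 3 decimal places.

Mean x̄ = (39.0 + 43.0 + 41.7 + 39.3 + 43.4 + 42.2)/6 = 41.4333
Σ_{t=1}^{4}(x_t−x̄)(x_{t+2}−x̄) = -5.1022
γ_2 = -5.1022 / 6 = -0.850

-0.850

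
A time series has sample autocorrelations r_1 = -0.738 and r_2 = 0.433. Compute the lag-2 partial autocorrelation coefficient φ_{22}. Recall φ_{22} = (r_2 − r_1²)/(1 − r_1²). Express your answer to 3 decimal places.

φ_{22} = (r_2 − r_1²) / (1 − r_1²)
r_1² = (-0.738)² = 0.544644
Numerator = 0.433 − 0.5446 = -0.1116; denominator = 1 − 0.5446 = 0.4554
φ_{22} = -0.1116 / 0.4554 = -0.245

-0.245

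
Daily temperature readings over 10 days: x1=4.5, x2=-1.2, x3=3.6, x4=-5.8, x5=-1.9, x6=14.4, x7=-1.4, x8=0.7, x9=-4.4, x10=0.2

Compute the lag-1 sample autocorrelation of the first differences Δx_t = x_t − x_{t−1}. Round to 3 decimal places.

-0.514

First differences Δx: -5.7, 4.8, -9.4, 3.9, 16.3, -15.8, 2.1, -5.1, 4.6
Mean of differences = -0.4778
Numerator Σ(Δx_t−Δx̄)(Δx_{t+1}−Δx̄) = -372.2172
Denominator Σ(Δx_t−Δx̄)² = 723.9556
r_1(Δx) = -372.2172 / 723.9556 = -0.514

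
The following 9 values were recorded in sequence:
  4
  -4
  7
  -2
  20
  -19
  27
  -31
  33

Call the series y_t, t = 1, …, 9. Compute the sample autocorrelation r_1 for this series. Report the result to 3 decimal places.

-0.819

Mean ȳ = (4 − 4 + 7 − 2 + 20 − 19 + 27 − 31 + 33)/9 = 3.8889
Numerator Σ_{t=1}^{8}(y_t−ȳ)(y_{t+1}−ȳ) = -2858.3457
Denominator Σ(y_t−ȳ)² = 3488.8889
r_1 = -2858.3457 / 3488.8889 = -0.819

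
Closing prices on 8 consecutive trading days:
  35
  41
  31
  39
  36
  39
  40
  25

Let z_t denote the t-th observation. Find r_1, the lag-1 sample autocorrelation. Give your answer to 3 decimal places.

-0.363

Mean z̄ = (35 + 41 + 31 + 39 + 36 + 39 + 40 + 25)/8 = 35.7500
Σ(z_t−z̄)(z_{t+1}−z̄) = (-3.9375) + (-24.9375) + (-15.4375) + (0.8125) + (0.8125) + (13.8125) + (-45.6875) = -74.5625
Denominator Σ(z_t−z̄)² = 205.5000
r_1 = -74.5625 / 205.5000 = -0.363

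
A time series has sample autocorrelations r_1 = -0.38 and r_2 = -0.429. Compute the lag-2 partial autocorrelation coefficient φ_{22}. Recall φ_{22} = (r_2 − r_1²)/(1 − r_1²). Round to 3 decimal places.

φ_{22} = (r_2 − r_1²) / (1 − r_1²)
r_1² = (-0.38)² = 0.1444
Numerator = -0.429 − 0.1444 = -0.5734; denominator = 1 − 0.1444 = 0.8556
φ_{22} = -0.5734 / 0.8556 = -0.670

-0.670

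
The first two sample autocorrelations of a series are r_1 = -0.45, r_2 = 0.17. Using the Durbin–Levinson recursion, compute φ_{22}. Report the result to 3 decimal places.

φ_{22} = (r_2 − r_1²) / (1 − r_1²)
r_1² = (-0.45)² = 0.2025
Numerator = 0.17 − 0.2025 = -0.0325; denominator = 1 − 0.2025 = 0.7975
φ_{22} = -0.0325 / 0.7975 = -0.041

-0.041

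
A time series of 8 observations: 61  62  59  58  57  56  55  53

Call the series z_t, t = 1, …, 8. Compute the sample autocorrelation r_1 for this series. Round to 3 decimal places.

Mean z̄ = (61 + 62 + 59 + 58 + 57 + 56 + 55 + 53)/8 = 57.6250
Deviations from mean: 3.3750, 4.3750, 1.3750, 0.3750, -0.6250, -1.6250, -2.6250, -4.6250
Numerator Σ_{t=1}^{7}(z_t−z̄)(z_{t+1}−z̄) = 38.4844
Denominator Σ(z_t−z̄)² = 63.8750
r_1 = 38.4844 / 63.8750 = 0.602

0.602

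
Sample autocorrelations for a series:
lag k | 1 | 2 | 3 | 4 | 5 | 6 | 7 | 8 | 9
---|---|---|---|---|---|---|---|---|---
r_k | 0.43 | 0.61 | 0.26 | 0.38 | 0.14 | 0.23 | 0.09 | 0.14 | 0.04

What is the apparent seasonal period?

2

The largest autocorrelation is r_2 = 0.61; the remaining lags stay at or below 0.43.
The dominant spike at lag 2 indicates a seasonal period of 2.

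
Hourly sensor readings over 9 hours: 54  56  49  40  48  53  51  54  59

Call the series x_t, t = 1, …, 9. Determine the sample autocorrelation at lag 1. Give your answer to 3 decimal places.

Mean x̄ = (54 + 56 + 49 + 40 + 48 + 53 + 51 + 54 + 59)/9 = 51.5556
Numerator Σ_{t=1}^{8}(x_t−x̄)(x_{t+1}−x̄) = 81.0247
Denominator Σ(x_t−x̄)² = 242.2222
r_1 = 81.0247 / 242.2222 = 0.335

0.335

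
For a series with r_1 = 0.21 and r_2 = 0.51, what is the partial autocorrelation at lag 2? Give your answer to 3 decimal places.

0.487

φ_{22} = (r_2 − r_1²) / (1 − r_1²)
r_1² = (0.21)² = 0.0441
Numerator = 0.51 − 0.0441 = 0.4659; denominator = 1 − 0.0441 = 0.9559
φ_{22} = 0.4659 / 0.9559 = 0.487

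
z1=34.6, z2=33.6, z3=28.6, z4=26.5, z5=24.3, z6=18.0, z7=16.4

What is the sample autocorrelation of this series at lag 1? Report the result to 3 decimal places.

0.591

Mean z̄ = (34.6 + 33.6 + 28.6 + 26.5 + 24.3 + 18.0 + 16.4)/7 = 26.0000
Σ(z_t−z̄)(z_{t+1}−z̄) = (65.3600) + (19.7600) + (1.3000) + (-0.8500) + (13.6000) + (76.8000) = 175.9700
Denominator Σ(z_t−z̄)² = 297.7800
r_1 = 175.9700 / 297.7800 = 0.591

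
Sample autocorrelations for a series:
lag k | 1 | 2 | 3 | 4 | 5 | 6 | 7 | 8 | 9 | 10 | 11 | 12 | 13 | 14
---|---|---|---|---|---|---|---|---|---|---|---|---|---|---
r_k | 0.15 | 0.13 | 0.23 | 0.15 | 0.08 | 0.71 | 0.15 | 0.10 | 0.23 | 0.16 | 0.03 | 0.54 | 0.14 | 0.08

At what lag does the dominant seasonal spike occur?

The largest autocorrelation is r_6 = 0.71, with a weaker echo at lag 12 (0.54); the remaining lags stay at or below 0.23.
The dominant spike at lag 6 indicates a seasonal period of 6.

6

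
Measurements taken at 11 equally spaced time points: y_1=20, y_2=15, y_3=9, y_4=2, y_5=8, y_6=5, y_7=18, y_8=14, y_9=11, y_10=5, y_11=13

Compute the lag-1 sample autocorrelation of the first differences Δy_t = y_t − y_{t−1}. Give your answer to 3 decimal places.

-0.235

First differences Δy: -5, -6, -7, 6, -3, 13, -4, -3, -6, 8
Mean of differences = -0.7000
Numerator Σ(Δy_t−Δȳ)(Δy_{t+1}−Δȳ) = -104.4900
Denominator Σ(Δy_t−Δȳ)² = 444.1000
r_1(Δy) = -104.4900 / 444.1000 = -0.235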